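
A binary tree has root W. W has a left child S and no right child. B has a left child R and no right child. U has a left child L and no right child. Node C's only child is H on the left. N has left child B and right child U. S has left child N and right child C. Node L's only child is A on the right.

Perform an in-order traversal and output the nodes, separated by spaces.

In-order visits the left subtree, then the node, then the right subtree.
At W: go left to S.
  At S: go left to N.
    At N: go left to B.
      At B: go left to R.
        R is a leaf — visit R.
      Visit B.
      At B: no right child.
    Visit N.
    At N: go right to U.
      At U: go left to L.
        At L: no left child.
        Visit L.
        At L: go right to A.
          A is a leaf — visit A.
      Visit U.
      At U: no right child.
  Visit S.
  At S: go right to C.
    At C: go left to H.
      H is a leaf — visit H.
    Visit C.
    At C: no right child.
Visit W.
At W: no right child.

R B N L A U S H C W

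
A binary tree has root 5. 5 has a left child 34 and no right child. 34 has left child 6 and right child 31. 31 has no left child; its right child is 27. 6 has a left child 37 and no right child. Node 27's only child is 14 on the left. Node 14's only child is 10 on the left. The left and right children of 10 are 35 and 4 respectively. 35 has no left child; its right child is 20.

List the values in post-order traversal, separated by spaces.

Post-order visits the left subtree, then the right subtree, then the node.
At 5: go left to 34.
  At 34: go left to 6.
    At 6: go left to 37.
      37 is a leaf — visit 37.
    At 6: no right child.
    Visit 6.
  At 34: go right to 31.
    At 31: no left child.
    At 31: go right to 27.
      At 27: go left to 14.
        At 14: go left to 10.
          At 10: go left to 35.
            At 35: no left child.
            At 35: go right to 20.
              20 is a leaf — visit 20.
            Visit 35.
          At 10: go right to 4.
            4 is a leaf — visit 4.
          Visit 10.
        At 14: no right child.
        Visit 14.
      At 27: no right child.
      Visit 27.
    Visit 31.
  Visit 34.
At 5: no right child.
Visit 5.

37 6 20 35 4 10 14 27 31 34 5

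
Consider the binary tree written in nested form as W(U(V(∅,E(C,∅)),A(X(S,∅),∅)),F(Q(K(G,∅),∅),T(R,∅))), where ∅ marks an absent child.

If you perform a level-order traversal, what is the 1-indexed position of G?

14

Level-order visits nodes level by level from the root, left to right within each level.
Level 0: W
Level 1: U, F
Level 2: V, A, Q, T
Level 3: E, X, K, R
Level 4: C, S, G
Full level-order sequence: W, U, F, V, A, Q, T, E, X, K, R, C, S, G.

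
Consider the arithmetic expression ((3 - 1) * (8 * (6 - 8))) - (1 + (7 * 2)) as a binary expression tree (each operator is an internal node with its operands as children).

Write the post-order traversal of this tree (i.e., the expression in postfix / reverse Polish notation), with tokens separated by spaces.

3 1 - 8 6 8 - * * 1 7 2 * + -

Post-order on an expression tree gives postfix notation: for each operator, emit left operand, right operand, then the operator.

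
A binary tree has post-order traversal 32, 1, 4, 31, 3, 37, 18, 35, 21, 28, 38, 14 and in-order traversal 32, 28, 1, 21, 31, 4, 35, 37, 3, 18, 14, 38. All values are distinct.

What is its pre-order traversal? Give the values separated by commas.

The last element of post-order is the root; it splits in-order into left and right subtrees.
Root 14: left subtree has 10 nodes {32, 28, 1, 21, 31, 4, 35, 37, 3, 18}, right has 1 {38}.
  Root 28: left subtree has 1 node {32}, right has 8 {1, 21, 31, 4, 35, 37, 3, 18}.
    Root 21: left subtree has 1 node {1}, right has 6 {31, 4, 35, 37, 3, 18}.
      Root 35: left subtree has 2 nodes {31, 4}, right has 3 {37, 3, 18}.
        Root 31: left subtree has 0 nodes { }, right has 1 {4}.
        Root 18: left subtree has 2 nodes {37, 3}, right has 0 { }.
          Root 37: left subtree has 0 nodes { }, right has 1 {3}.

14, 28, 32, 21, 1, 35, 31, 4, 18, 37, 3, 38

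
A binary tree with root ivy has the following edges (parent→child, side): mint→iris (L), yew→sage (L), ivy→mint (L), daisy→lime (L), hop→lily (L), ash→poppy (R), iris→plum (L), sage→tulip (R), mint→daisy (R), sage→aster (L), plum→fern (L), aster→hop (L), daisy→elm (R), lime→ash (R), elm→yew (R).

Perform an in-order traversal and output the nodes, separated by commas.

fern, plum, iris, mint, lime, ash, poppy, daisy, elm, lily, hop, aster, sage, tulip, yew, ivy

In-order visits the left subtree, then the node, then the right subtree.
At ivy: go left to mint.
  At mint: go left to iris.
    At iris: go left to plum.
      At plum: go left to fern.
        fern is a leaf — visit fern.
      Visit plum.
      At plum: no right child.
    Visit iris.
    At iris: no right child.
  Visit mint.
  At mint: go right to daisy.
    At daisy: go left to lime.
      At lime: no left child.
      Visit lime.
      At lime: go right to ash.
        At ash: no left child.
        Visit ash.
        At ash: go right to poppy.
          poppy is a leaf — visit poppy.
    Visit daisy.
    At daisy: go right to elm.
      At elm: no left child.
      Visit elm.
      At elm: go right to yew.
        At yew: go left to sage.
          At sage: go left to aster.
            At aster: go left to hop.
              At hop: go left to lily.
                lily is a leaf — visit lily.
              Visit hop.
              At hop: no right child.
            Visit aster.
            At aster: no right child.
          Visit sage.
          At sage: go right to tulip.
            tulip is a leaf — visit tulip.
        Visit yew.
        At yew: no right child.
Visit ivy.
At ivy: no right child.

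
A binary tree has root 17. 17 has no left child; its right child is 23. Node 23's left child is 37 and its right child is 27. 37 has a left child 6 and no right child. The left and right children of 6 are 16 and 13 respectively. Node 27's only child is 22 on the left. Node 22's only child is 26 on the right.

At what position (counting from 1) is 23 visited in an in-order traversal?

6

In-order visits the left subtree, then the node, then the right subtree.
At 17: no left child.
Visit 17.
At 17: go right to 23.
  At 23: go left to 37.
    At 37: go left to 6.
      At 6: go left to 16.
        16 is a leaf — visit 16.
      Visit 6.
      At 6: go right to 13.
        13 is a leaf — visit 13.
    Visit 37.
    At 37: no right child.
  Visit 23.
  At 23: go right to 27.
    At 27: go left to 22.
      At 22: no left child.
      Visit 22.
      At 22: go right to 26.
        26 is a leaf — visit 26.
    Visit 27.
    At 27: no right child.
Full in-order sequence: 17, 16, 6, 13, 37, 23, 22, 26, 27.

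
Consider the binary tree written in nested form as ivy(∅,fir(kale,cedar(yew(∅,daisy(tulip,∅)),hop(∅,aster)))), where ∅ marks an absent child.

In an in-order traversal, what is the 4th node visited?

yew

In-order visits the left subtree, then the node, then the right subtree.
At ivy: no left child.
Visit ivy.
At ivy: go right to fir.
  At fir: go left to kale.
    kale is a leaf — visit kale.
  Visit fir.
  At fir: go right to cedar.
    At cedar: go left to yew.
      At yew: no left child.
      Visit yew.
      At yew: go right to daisy.
        At daisy: go left to tulip.
          tulip is a leaf — visit tulip.
        Visit daisy.
        At daisy: no right child.
    Visit cedar.
    At cedar: go right to hop.
      At hop: no left child.
      Visit hop.
      At hop: go right to aster.
        aster is a leaf — visit aster.
Full in-order sequence: ivy, kale, fir, yew, tulip, daisy, cedar, hop, aster.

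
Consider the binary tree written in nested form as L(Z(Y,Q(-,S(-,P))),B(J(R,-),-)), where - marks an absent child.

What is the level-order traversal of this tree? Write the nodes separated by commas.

Level-order visits nodes level by level from the root, left to right within each level.
Level 0: L
Level 1: Z, B
Level 2: Y, Q, J
Level 3: S, R
Level 4: P

L, Z, B, Y, Q, J, S, R, P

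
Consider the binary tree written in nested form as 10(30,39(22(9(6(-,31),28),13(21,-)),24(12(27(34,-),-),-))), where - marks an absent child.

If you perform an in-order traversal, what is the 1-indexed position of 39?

In-order visits the left subtree, then the node, then the right subtree.
At 10: go left to 30.
  30 is a leaf — visit 30.
Visit 10.
At 10: go right to 39.
  At 39: go left to 22.
    At 22: go left to 9.
      At 9: go left to 6.
        At 6: no left child.
        Visit 6.
        At 6: go right to 31.
          31 is a leaf — visit 31.
      Visit 9.
      At 9: go right to 28.
        28 is a leaf — visit 28.
    Visit 22.
    At 22: go right to 13.
      At 13: go left to 21.
        21 is a leaf — visit 21.
      Visit 13.
      At 13: no right child.
  Visit 39.
  At 39: go right to 24.
    At 24: go left to 12.
      At 12: go left to 27.
        At 27: go left to 34.
          34 is a leaf — visit 34.
        Visit 27.
        At 27: no right child.
      Visit 12.
      At 12: no right child.
    Visit 24.
    At 24: no right child.
Full in-order sequence: 30, 10, 6, 31, 9, 28, 22, 21, 13, 39, 34, 27, 12, 24.

10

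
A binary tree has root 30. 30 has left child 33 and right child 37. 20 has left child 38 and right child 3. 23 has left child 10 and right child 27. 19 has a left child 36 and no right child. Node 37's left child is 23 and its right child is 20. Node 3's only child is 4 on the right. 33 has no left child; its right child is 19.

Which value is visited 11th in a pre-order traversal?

Pre-order visits the node, then its left subtree, then its right subtree.
Visit 30.
At 30: go left to 33.
  Visit 33.
  At 33: no left child.
  At 33: go right to 19.
    Visit 19.
    At 19: go left to 36.
      36 is a leaf — visit 36.
    At 19: no right child.
At 30: go right to 37.
  Visit 37.
  At 37: go left to 23.
    Visit 23.
    At 23: go left to 10.
      10 is a leaf — visit 10.
    At 23: go right to 27.
      27 is a leaf — visit 27.
  At 37: go right to 20.
    Visit 20.
    At 20: go left to 38.
      38 is a leaf — visit 38.
    At 20: go right to 3.
      Visit 3.
      At 3: no left child.
      At 3: go right to 4.
        4 is a leaf — visit 4.
Full pre-order sequence: 30, 33, 19, 36, 37, 23, 10, 27, 20, 38, 3, 4.

3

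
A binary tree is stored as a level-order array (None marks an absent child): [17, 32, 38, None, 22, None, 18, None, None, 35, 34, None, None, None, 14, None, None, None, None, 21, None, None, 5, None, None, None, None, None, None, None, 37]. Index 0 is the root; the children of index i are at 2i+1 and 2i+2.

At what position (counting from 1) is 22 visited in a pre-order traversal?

3

Pre-order visits the node, then its left subtree, then its right subtree.
Visit 17.
At 17: go left to 32.
  Visit 32.
  At 32: no left child.
  At 32: go right to 22.
    Visit 22.
    At 22: go left to 35.
      Visit 35.
      At 35: go left to 21.
        21 is a leaf — visit 21.
      At 35: no right child.
    At 22: go right to 34.
      Visit 34.
      At 34: no left child.
      At 34: go right to 5.
        5 is a leaf — visit 5.
At 17: go right to 38.
  Visit 38.
  At 38: no left child.
  At 38: go right to 18.
    Visit 18.
    At 18: no left child.
    At 18: go right to 14.
      Visit 14.
      At 14: no left child.
      At 14: go right to 37.
        37 is a leaf — visit 37.
Full pre-order sequence: 17, 32, 22, 35, 21, 34, 5, 38, 18, 14, 37.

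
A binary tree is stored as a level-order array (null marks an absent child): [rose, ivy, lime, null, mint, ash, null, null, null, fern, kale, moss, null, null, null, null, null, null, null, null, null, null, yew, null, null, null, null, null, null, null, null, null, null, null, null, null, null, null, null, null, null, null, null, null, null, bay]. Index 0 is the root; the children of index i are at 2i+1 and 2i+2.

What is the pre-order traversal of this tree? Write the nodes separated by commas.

Pre-order visits the node, then its left subtree, then its right subtree.
Visit rose.
At rose: go left to ivy.
  Visit ivy.
  At ivy: no left child.
  At ivy: go right to mint.
    Visit mint.
    At mint: go left to fern.
      fern is a leaf — visit fern.
    At mint: go right to kale.
      Visit kale.
      At kale: no left child.
      At kale: go right to yew.
        Visit yew.
        At yew: go left to bay.
          bay is a leaf — visit bay.
        At yew: no right child.
At rose: go right to lime.
  Visit lime.
  At lime: go left to ash.
    Visit ash.
    At ash: go left to moss.
      moss is a leaf — visit moss.
    At ash: no right child.
  At lime: no right child.

rose, ivy, mint, fern, kale, yew, bay, lime, ash, moss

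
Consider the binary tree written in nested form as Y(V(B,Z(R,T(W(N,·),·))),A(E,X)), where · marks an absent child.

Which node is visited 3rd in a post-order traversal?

N

Post-order visits the left subtree, then the right subtree, then the node.
At Y: go left to V.
  At V: go left to B.
    B is a leaf — visit B.
  At V: go right to Z.
    At Z: go left to R.
      R is a leaf — visit R.
    At Z: go right to T.
      At T: go left to W.
        At W: go left to N.
          N is a leaf — visit N.
        At W: no right child.
        Visit W.
      At T: no right child.
      Visit T.
    Visit Z.
  Visit V.
At Y: go right to A.
  At A: go left to E.
    E is a leaf — visit E.
  At A: go right to X.
    X is a leaf — visit X.
  Visit A.
Visit Y.
Full post-order sequence: B, R, N, W, T, Z, V, E, X, A, Y.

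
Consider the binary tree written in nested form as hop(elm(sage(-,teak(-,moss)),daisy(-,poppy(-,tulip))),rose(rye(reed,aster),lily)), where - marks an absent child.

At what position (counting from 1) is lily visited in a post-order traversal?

Post-order visits the left subtree, then the right subtree, then the node.
At hop: go left to elm.
  At elm: go left to sage.
    At sage: no left child.
    At sage: go right to teak.
      At teak: no left child.
      At teak: go right to moss.
        moss is a leaf — visit moss.
      Visit teak.
    Visit sage.
  At elm: go right to daisy.
    At daisy: no left child.
    At daisy: go right to poppy.
      At poppy: no left child.
      At poppy: go right to tulip.
        tulip is a leaf — visit tulip.
      Visit poppy.
    Visit daisy.
  Visit elm.
At hop: go right to rose.
  At rose: go left to rye.
    At rye: go left to reed.
      reed is a leaf — visit reed.
    At rye: go right to aster.
      aster is a leaf — visit aster.
    Visit rye.
  At rose: go right to lily.
    lily is a leaf — visit lily.
  Visit rose.
Visit hop.
Full post-order sequence: moss, teak, sage, tulip, poppy, daisy, elm, reed, aster, rye, lily, rose, hop.

11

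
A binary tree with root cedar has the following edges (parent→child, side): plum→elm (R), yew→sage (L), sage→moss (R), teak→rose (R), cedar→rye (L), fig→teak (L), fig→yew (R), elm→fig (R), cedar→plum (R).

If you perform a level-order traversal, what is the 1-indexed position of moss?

10

Level-order visits nodes level by level from the root, left to right within each level.
Level 0: cedar
Level 1: rye, plum
Level 2: elm
Level 3: fig
Level 4: teak, yew
Level 5: rose, sage
Level 6: moss
Full level-order sequence: cedar, rye, plum, elm, fig, teak, yew, rose, sage, moss.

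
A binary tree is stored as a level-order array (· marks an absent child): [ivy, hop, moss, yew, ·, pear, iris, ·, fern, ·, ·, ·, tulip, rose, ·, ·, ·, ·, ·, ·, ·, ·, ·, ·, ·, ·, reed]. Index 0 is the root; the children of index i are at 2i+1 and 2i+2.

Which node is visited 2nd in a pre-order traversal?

Pre-order visits the node, then its left subtree, then its right subtree.
Visit ivy.
At ivy: go left to hop.
  Visit hop.
  At hop: go left to yew.
    Visit yew.
    At yew: no left child.
    At yew: go right to fern.
      fern is a leaf — visit fern.
  At hop: no right child.
At ivy: go right to moss.
  Visit moss.
  At moss: go left to pear.
    Visit pear.
    At pear: no left child.
    At pear: go right to tulip.
      Visit tulip.
      At tulip: no left child.
      At tulip: go right to reed.
        reed is a leaf — visit reed.
  At moss: go right to iris.
    Visit iris.
    At iris: go left to rose.
      rose is a leaf — visit rose.
    At iris: no right child.
Full pre-order sequence: ivy, hop, yew, fern, moss, pear, tulip, reed, iris, rose.

hop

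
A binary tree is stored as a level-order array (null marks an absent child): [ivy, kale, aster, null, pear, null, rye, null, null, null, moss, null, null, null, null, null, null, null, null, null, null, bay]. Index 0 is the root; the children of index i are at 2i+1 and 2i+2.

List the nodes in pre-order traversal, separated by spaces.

Pre-order visits the node, then its left subtree, then its right subtree.
Visit ivy.
At ivy: go left to kale.
  Visit kale.
  At kale: no left child.
  At kale: go right to pear.
    Visit pear.
    At pear: no left child.
    At pear: go right to moss.
      Visit moss.
      At moss: go left to bay.
        bay is a leaf — visit bay.
      At moss: no right child.
At ivy: go right to aster.
  Visit aster.
  At aster: no left child.
  At aster: go right to rye.
    rye is a leaf — visit rye.

ivy kale pear moss bay aster rye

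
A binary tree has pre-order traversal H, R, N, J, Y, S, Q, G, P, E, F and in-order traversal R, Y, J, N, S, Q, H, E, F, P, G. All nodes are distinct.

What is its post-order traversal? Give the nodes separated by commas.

The first element of pre-order is the root; it splits in-order into left and right subtrees.
Root H: left subtree has 6 nodes {R, Y, J, N, S, Q}, right has 4 {E, F, P, G}.
  Root R: left subtree has 0 nodes { }, right has 5 {Y, J, N, S, Q}.
    Root N: left subtree has 2 nodes {Y, J}, right has 2 {S, Q}.
      Root J: left subtree has 1 node {Y}, right has 0 { }.
      Root S: left subtree has 0 nodes { }, right has 1 {Q}.
  Root G: left subtree has 3 nodes {E, F, P}, right has 0 { }.
    Root P: left subtree has 2 nodes {E, F}, right has 0 { }.
      Root E: left subtree has 0 nodes { }, right has 1 {F}.

Y, J, Q, S, N, R, F, E, P, G, H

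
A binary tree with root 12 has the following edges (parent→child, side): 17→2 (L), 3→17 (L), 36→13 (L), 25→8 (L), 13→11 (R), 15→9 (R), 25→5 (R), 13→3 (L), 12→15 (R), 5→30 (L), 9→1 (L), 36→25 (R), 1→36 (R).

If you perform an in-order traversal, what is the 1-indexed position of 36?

In-order visits the left subtree, then the node, then the right subtree.
At 12: no left child.
Visit 12.
At 12: go right to 15.
  At 15: no left child.
  Visit 15.
  At 15: go right to 9.
    At 9: go left to 1.
      At 1: no left child.
      Visit 1.
      At 1: go right to 36.
        At 36: go left to 13.
          At 13: go left to 3.
            At 3: go left to 17.
              At 17: go left to 2.
                2 is a leaf — visit 2.
              Visit 17.
              At 17: no right child.
            Visit 3.
            At 3: no right child.
          Visit 13.
          At 13: go right to 11.
            11 is a leaf — visit 11.
        Visit 36.
        At 36: go right to 25.
          At 25: go left to 8.
            8 is a leaf — visit 8.
          Visit 25.
          At 25: go right to 5.
            At 5: go left to 30.
              30 is a leaf — visit 30.
            Visit 5.
            At 5: no right child.
    Visit 9.
    At 9: no right child.
Full in-order sequence: 12, 15, 1, 2, 17, 3, 13, 11, 36, 8, 25, 30, 5, 9.

9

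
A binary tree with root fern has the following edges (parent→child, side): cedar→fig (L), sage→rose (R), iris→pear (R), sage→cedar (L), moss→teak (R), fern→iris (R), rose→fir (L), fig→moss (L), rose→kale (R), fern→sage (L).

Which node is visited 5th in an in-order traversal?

In-order visits the left subtree, then the node, then the right subtree.
At fern: go left to sage.
  At sage: go left to cedar.
    At cedar: go left to fig.
      At fig: go left to moss.
        At moss: no left child.
        Visit moss.
        At moss: go right to teak.
          teak is a leaf — visit teak.
      Visit fig.
      At fig: no right child.
    Visit cedar.
    At cedar: no right child.
  Visit sage.
  At sage: go right to rose.
    At rose: go left to fir.
      fir is a leaf — visit fir.
    Visit rose.
    At rose: go right to kale.
      kale is a leaf — visit kale.
Visit fern.
At fern: go right to iris.
  At iris: no left child.
  Visit iris.
  At iris: go right to pear.
    pear is a leaf — visit pear.
Full in-order sequence: moss, teak, fig, cedar, sage, fir, rose, kale, fern, iris, pear.

sage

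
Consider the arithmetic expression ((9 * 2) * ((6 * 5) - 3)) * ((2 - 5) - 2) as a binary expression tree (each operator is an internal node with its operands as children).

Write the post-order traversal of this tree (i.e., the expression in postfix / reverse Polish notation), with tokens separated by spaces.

9 2 * 6 5 * 3 - * 2 5 - 2 - *

Post-order on an expression tree gives postfix notation: for each operator, emit left operand, right operand, then the operator.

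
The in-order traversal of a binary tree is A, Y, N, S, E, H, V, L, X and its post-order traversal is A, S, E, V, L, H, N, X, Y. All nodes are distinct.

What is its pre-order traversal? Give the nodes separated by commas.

Y, A, X, N, H, E, S, L, V

The last element of post-order is the root; it splits in-order into left and right subtrees.
Root Y: left subtree has 1 node {A}, right has 7 {N, S, E, H, V, L, X}.
  Root X: left subtree has 6 nodes {N, S, E, H, V, L}, right has 0 { }.
    Root N: left subtree has 0 nodes { }, right has 5 {S, E, H, V, L}.
      Root H: left subtree has 2 nodes {S, E}, right has 2 {V, L}.
        Root E: left subtree has 1 node {S}, right has 0 { }.
        Root L: left subtree has 1 node {V}, right has 0 { }.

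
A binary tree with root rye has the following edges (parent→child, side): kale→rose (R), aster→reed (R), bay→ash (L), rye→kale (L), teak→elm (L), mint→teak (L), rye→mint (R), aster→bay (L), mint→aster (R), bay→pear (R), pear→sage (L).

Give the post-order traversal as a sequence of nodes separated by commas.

rose, kale, elm, teak, ash, sage, pear, bay, reed, aster, mint, rye

Post-order visits the left subtree, then the right subtree, then the node.
At rye: go left to kale.
  At kale: no left child.
  At kale: go right to rose.
    rose is a leaf — visit rose.
  Visit kale.
At rye: go right to mint.
  At mint: go left to teak.
    At teak: go left to elm.
      elm is a leaf — visit elm.
    At teak: no right child.
    Visit teak.
  At mint: go right to aster.
    At aster: go left to bay.
      At bay: go left to ash.
        ash is a leaf — visit ash.
      At bay: go right to pear.
        At pear: go left to sage.
          sage is a leaf — visit sage.
        At pear: no right child.
        Visit pear.
      Visit bay.
    At aster: go right to reed.
      reed is a leaf — visit reed.
    Visit aster.
  Visit mint.
Visit rye.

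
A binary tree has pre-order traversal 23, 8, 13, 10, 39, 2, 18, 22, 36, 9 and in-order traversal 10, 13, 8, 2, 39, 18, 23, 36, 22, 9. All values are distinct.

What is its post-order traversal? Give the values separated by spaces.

10 13 2 18 39 8 36 9 22 23

The first element of pre-order is the root; it splits in-order into left and right subtrees.
Root 23: left subtree has 6 nodes {10, 13, 8, 2, 39, 18}, right has 3 {36, 22, 9}.
  Root 8: left subtree has 2 nodes {10, 13}, right has 3 {2, 39, 18}.
    Root 13: left subtree has 1 node {10}, right has 0 { }.
    Root 39: left subtree has 1 node {2}, right has 1 {18}.
  Root 22: left subtree has 1 node {36}, right has 1 {9}.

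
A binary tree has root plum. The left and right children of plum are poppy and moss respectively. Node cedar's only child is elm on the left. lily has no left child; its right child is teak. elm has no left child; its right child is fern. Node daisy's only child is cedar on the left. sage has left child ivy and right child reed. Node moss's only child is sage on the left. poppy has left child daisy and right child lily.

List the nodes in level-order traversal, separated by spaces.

Level-order visits nodes level by level from the root, left to right within each level.
Level 0: plum
Level 1: poppy, moss
Level 2: daisy, lily, sage
Level 3: cedar, teak, ivy, reed
Level 4: elm
Level 5: fern

plum poppy moss daisy lily sage cedar teak ivy reed elm fern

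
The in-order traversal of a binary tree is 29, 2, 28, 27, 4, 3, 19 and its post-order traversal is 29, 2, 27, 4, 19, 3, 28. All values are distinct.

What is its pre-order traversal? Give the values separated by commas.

28, 2, 29, 3, 4, 27, 19

The last element of post-order is the root; it splits in-order into left and right subtrees.
Root 28: left subtree has 2 nodes {29, 2}, right has 4 {27, 4, 3, 19}.
  Root 2: left subtree has 1 node {29}, right has 0 { }.
  Root 3: left subtree has 2 nodes {27, 4}, right has 1 {19}.
    Root 4: left subtree has 1 node {27}, right has 0 { }.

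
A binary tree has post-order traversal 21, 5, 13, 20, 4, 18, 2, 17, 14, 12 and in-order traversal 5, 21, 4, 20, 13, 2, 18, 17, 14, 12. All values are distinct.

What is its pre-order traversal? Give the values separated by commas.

The last element of post-order is the root; it splits in-order into left and right subtrees.
Root 12: left subtree has 9 nodes {5, 21, 4, 20, 13, 2, 18, 17, 14}, right has 0 { }.
  Root 14: left subtree has 8 nodes {5, 21, 4, 20, 13, 2, 18, 17}, right has 0 { }.
    Root 17: left subtree has 7 nodes {5, 21, 4, 20, 13, 2, 18}, right has 0 { }.
      Root 2: left subtree has 5 nodes {5, 21, 4, 20, 13}, right has 1 {18}.
        Root 4: left subtree has 2 nodes {5, 21}, right has 2 {20, 13}.
          Root 5: left subtree has 0 nodes { }, right has 1 {21}.
          Root 20: left subtree has 0 nodes { }, right has 1 {13}.

12, 14, 17, 2, 4, 5, 21, 20, 13, 18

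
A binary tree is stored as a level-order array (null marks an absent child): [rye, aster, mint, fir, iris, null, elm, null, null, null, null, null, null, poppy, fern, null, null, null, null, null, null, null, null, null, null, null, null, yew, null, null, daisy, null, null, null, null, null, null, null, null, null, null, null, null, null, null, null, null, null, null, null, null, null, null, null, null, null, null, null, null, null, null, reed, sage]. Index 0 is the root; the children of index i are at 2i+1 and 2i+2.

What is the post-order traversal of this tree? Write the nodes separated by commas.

Post-order visits the left subtree, then the right subtree, then the node.
At rye: go left to aster.
  At aster: go left to fir.
    fir is a leaf — visit fir.
  At aster: go right to iris.
    iris is a leaf — visit iris.
  Visit aster.
At rye: go right to mint.
  At mint: no left child.
  At mint: go right to elm.
    At elm: go left to poppy.
      At poppy: go left to yew.
        yew is a leaf — visit yew.
      At poppy: no right child.
      Visit poppy.
    At elm: go right to fern.
      At fern: no left child.
      At fern: go right to daisy.
        At daisy: go left to reed.
          reed is a leaf — visit reed.
        At daisy: go right to sage.
          sage is a leaf — visit sage.
        Visit daisy.
      Visit fern.
    Visit elm.
  Visit mint.
Visit rye.

fir, iris, aster, yew, poppy, reed, sage, daisy, fern, elm, mint, rye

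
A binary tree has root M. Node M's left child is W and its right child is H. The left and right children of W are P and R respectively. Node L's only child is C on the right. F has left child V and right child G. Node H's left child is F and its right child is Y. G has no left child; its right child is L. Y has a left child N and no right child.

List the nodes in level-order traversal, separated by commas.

M, W, H, P, R, F, Y, V, G, N, L, C

Level-order visits nodes level by level from the root, left to right within each level.
Level 0: M
Level 1: W, H
Level 2: P, R, F, Y
Level 3: V, G, N
Level 4: L
Level 5: C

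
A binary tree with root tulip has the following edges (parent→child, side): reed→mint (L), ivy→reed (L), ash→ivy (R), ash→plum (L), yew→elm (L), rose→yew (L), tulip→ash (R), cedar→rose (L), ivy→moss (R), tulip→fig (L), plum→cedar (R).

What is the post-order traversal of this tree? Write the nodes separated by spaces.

fig elm yew rose cedar plum mint reed moss ivy ash tulip

Post-order visits the left subtree, then the right subtree, then the node.
At tulip: go left to fig.
  fig is a leaf — visit fig.
At tulip: go right to ash.
  At ash: go left to plum.
    At plum: no left child.
    At plum: go right to cedar.
      At cedar: go left to rose.
        At rose: go left to yew.
          At yew: go left to elm.
            elm is a leaf — visit elm.
          At yew: no right child.
          Visit yew.
        At rose: no right child.
        Visit rose.
      At cedar: no right child.
      Visit cedar.
    Visit plum.
  At ash: go right to ivy.
    At ivy: go left to reed.
      At reed: go left to mint.
        mint is a leaf — visit mint.
      At reed: no right child.
      Visit reed.
    At ivy: go right to moss.
      moss is a leaf — visit moss.
    Visit ivy.
  Visit ash.
Visit tulip.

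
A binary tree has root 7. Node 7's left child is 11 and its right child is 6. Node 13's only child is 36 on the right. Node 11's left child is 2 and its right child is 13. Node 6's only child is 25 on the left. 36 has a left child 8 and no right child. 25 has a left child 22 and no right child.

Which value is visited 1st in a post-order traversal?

Post-order visits the left subtree, then the right subtree, then the node.
At 7: go left to 11.
  At 11: go left to 2.
    2 is a leaf — visit 2.
  At 11: go right to 13.
    At 13: no left child.
    At 13: go right to 36.
      At 36: go left to 8.
        8 is a leaf — visit 8.
      At 36: no right child.
      Visit 36.
    Visit 13.
  Visit 11.
At 7: go right to 6.
  At 6: go left to 25.
    At 25: go left to 22.
      22 is a leaf — visit 22.
    At 25: no right child.
    Visit 25.
  At 6: no right child.
  Visit 6.
Visit 7.
Full post-order sequence: 2, 8, 36, 13, 11, 22, 25, 6, 7.

2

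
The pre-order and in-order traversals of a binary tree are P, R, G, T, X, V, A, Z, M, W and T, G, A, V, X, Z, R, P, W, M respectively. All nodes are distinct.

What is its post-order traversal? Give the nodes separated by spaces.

The first element of pre-order is the root; it splits in-order into left and right subtrees.
Root P: left subtree has 7 nodes {T, G, A, V, X, Z, R}, right has 2 {W, M}.
  Root R: left subtree has 6 nodes {T, G, A, V, X, Z}, right has 0 { }.
    Root G: left subtree has 1 node {T}, right has 4 {A, V, X, Z}.
      Root X: left subtree has 2 nodes {A, V}, right has 1 {Z}.
        Root V: left subtree has 1 node {A}, right has 0 { }.
  Root M: left subtree has 1 node {W}, right has 0 { }.

T A V Z X G R W M P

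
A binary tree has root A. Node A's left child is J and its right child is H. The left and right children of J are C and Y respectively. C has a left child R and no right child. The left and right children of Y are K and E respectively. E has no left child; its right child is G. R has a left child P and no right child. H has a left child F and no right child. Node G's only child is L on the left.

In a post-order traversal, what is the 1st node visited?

Post-order visits the left subtree, then the right subtree, then the node.
At A: go left to J.
  At J: go left to C.
    At C: go left to R.
      At R: go left to P.
        P is a leaf — visit P.
      At R: no right child.
      Visit R.
    At C: no right child.
    Visit C.
  At J: go right to Y.
    At Y: go left to K.
      K is a leaf — visit K.
    At Y: go right to E.
      At E: no left child.
      At E: go right to G.
        At G: go left to L.
          L is a leaf — visit L.
        At G: no right child.
        Visit G.
      Visit E.
    Visit Y.
  Visit J.
At A: go right to H.
  At H: go left to F.
    F is a leaf — visit F.
  At H: no right child.
  Visit H.
Visit A.
Full post-order sequence: P, R, C, K, L, G, E, Y, J, F, H, A.

P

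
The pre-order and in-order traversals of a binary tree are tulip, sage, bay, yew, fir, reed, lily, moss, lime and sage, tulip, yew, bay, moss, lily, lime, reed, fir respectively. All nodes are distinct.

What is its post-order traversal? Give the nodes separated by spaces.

sage yew moss lime lily reed fir bay tulip

The first element of pre-order is the root; it splits in-order into left and right subtrees.
Root tulip: left subtree has 1 node {sage}, right has 7 {yew, bay, moss, lily, lime, reed, fir}.
  Root bay: left subtree has 1 node {yew}, right has 5 {moss, lily, lime, reed, fir}.
    Root fir: left subtree has 4 nodes {moss, lily, lime, reed}, right has 0 { }.
      Root reed: left subtree has 3 nodes {moss, lily, lime}, right has 0 { }.
        Root lily: left subtree has 1 node {moss}, right has 1 {lime}.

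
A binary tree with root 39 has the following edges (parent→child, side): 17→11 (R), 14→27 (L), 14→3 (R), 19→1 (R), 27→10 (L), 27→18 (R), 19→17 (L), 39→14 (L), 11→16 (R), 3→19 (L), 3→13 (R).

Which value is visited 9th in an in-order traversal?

1

In-order visits the left subtree, then the node, then the right subtree.
At 39: go left to 14.
  At 14: go left to 27.
    At 27: go left to 10.
      10 is a leaf — visit 10.
    Visit 27.
    At 27: go right to 18.
      18 is a leaf — visit 18.
  Visit 14.
  At 14: go right to 3.
    At 3: go left to 19.
      At 19: go left to 17.
        At 17: no left child.
        Visit 17.
        At 17: go right to 11.
          At 11: no left child.
          Visit 11.
          At 11: go right to 16.
            16 is a leaf — visit 16.
      Visit 19.
      At 19: go right to 1.
        1 is a leaf — visit 1.
    Visit 3.
    At 3: go right to 13.
      13 is a leaf — visit 13.
Visit 39.
At 39: no right child.
Full in-order sequence: 10, 27, 18, 14, 17, 11, 16, 19, 1, 3, 13, 39.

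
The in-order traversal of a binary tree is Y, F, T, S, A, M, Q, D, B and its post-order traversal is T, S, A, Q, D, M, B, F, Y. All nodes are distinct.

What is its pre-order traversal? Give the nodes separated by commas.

The last element of post-order is the root; it splits in-order into left and right subtrees.
Root Y: left subtree has 0 nodes { }, right has 8 {F, T, S, A, M, Q, D, B}.
  Root F: left subtree has 0 nodes { }, right has 7 {T, S, A, M, Q, D, B}.
    Root B: left subtree has 6 nodes {T, S, A, M, Q, D}, right has 0 { }.
      Root M: left subtree has 3 nodes {T, S, A}, right has 2 {Q, D}.
        Root A: left subtree has 2 nodes {T, S}, right has 0 { }.
          Root S: left subtree has 1 node {T}, right has 0 { }.
        Root D: left subtree has 1 node {Q}, right has 0 { }.

Y, F, B, M, A, S, T, D, Q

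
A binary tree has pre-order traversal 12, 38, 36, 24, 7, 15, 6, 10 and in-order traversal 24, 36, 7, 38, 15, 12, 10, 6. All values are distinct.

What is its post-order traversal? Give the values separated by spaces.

24 7 36 15 38 10 6 12

The first element of pre-order is the root; it splits in-order into left and right subtrees.
Root 12: left subtree has 5 nodes {24, 36, 7, 38, 15}, right has 2 {10, 6}.
  Root 38: left subtree has 3 nodes {24, 36, 7}, right has 1 {15}.
    Root 36: left subtree has 1 node {24}, right has 1 {7}.
  Root 6: left subtree has 1 node {10}, right has 0 { }.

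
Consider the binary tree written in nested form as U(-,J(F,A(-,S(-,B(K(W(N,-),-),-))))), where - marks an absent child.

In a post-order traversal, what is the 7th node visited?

Post-order visits the left subtree, then the right subtree, then the node.
At U: no left child.
At U: go right to J.
  At J: go left to F.
    F is a leaf — visit F.
  At J: go right to A.
    At A: no left child.
    At A: go right to S.
      At S: no left child.
      At S: go right to B.
        At B: go left to K.
          At K: go left to W.
            At W: go left to N.
              N is a leaf — visit N.
            At W: no right child.
            Visit W.
          At K: no right child.
          Visit K.
        At B: no right child.
        Visit B.
      Visit S.
    Visit A.
  Visit J.
Visit U.
Full post-order sequence: F, N, W, K, B, S, A, J, U.

A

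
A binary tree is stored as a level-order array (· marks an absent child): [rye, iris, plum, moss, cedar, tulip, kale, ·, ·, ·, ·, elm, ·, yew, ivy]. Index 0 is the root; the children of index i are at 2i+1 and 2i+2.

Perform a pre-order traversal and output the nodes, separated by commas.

Pre-order visits the node, then its left subtree, then its right subtree.
Visit rye.
At rye: go left to iris.
  Visit iris.
  At iris: go left to moss.
    moss is a leaf — visit moss.
  At iris: go right to cedar.
    cedar is a leaf — visit cedar.
At rye: go right to plum.
  Visit plum.
  At plum: go left to tulip.
    Visit tulip.
    At tulip: go left to elm.
      elm is a leaf — visit elm.
    At tulip: no right child.
  At plum: go right to kale.
    Visit kale.
    At kale: go left to yew.
      yew is a leaf — visit yew.
    At kale: go right to ivy.
      ivy is a leaf — visit ivy.

rye, iris, moss, cedar, plum, tulip, elm, kale, yew, ivy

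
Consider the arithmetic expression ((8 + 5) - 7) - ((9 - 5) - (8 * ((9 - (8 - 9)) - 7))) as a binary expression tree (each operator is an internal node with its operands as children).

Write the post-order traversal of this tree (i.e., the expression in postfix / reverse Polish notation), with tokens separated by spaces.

Post-order on an expression tree gives postfix notation: for each operator, emit left operand, right operand, then the operator.

8 5 + 7 - 9 5 - 8 9 8 9 - - 7 - * - -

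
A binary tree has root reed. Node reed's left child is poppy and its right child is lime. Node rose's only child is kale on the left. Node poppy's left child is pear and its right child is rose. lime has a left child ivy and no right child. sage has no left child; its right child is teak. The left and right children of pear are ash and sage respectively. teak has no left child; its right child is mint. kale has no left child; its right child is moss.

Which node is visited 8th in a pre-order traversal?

rose

Pre-order visits the node, then its left subtree, then its right subtree.
Visit reed.
At reed: go left to poppy.
  Visit poppy.
  At poppy: go left to pear.
    Visit pear.
    At pear: go left to ash.
      ash is a leaf — visit ash.
    At pear: go right to sage.
      Visit sage.
      At sage: no left child.
      At sage: go right to teak.
        Visit teak.
        At teak: no left child.
        At teak: go right to mint.
          mint is a leaf — visit mint.
  At poppy: go right to rose.
    Visit rose.
    At rose: go left to kale.
      Visit kale.
      At kale: no left child.
      At kale: go right to moss.
        moss is a leaf — visit moss.
    At rose: no right child.
At reed: go right to lime.
  Visit lime.
  At lime: go left to ivy.
    ivy is a leaf — visit ivy.
  At lime: no right child.
Full pre-order sequence: reed, poppy, pear, ash, sage, teak, mint, rose, kale, moss, lime, ivy.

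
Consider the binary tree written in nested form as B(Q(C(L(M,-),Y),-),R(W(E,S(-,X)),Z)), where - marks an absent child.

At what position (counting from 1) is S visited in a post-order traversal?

8

Post-order visits the left subtree, then the right subtree, then the node.
At B: go left to Q.
  At Q: go left to C.
    At C: go left to L.
      At L: go left to M.
        M is a leaf — visit M.
      At L: no right child.
      Visit L.
    At C: go right to Y.
      Y is a leaf — visit Y.
    Visit C.
  At Q: no right child.
  Visit Q.
At B: go right to R.
  At R: go left to W.
    At W: go left to E.
      E is a leaf — visit E.
    At W: go right to S.
      At S: no left child.
      At S: go right to X.
        X is a leaf — visit X.
      Visit S.
    Visit W.
  At R: go right to Z.
    Z is a leaf — visit Z.
  Visit R.
Visit B.
Full post-order sequence: M, L, Y, C, Q, E, X, S, W, Z, R, B.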